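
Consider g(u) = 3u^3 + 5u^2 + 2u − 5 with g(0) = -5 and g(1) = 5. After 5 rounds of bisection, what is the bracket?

[0.6875, 0.71875]

u = 0.5 gives g = -2.375, negative; keep [0.5, 1]
u = 0.75 gives g = 0.578125, positive; keep [0.5, 0.75]
u = 0.625 gives g = -1.064453, negative; keep [0.625, 0.75]
u = 0.6875 gives g = -0.2869, negative; keep [0.6875, 0.75]
u = 0.71875 gives g = 0.1344, positive; keep [0.6875, 0.71875]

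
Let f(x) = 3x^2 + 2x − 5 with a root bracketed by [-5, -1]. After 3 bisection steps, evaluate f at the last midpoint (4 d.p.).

-1.2500

x = -3 gives f = 16, positive; keep [-3, -1]
x = -2 gives f = 3, positive; keep [-2, -1]
x = -1.5 gives f = -1.25, negative; keep [-2, -1.5]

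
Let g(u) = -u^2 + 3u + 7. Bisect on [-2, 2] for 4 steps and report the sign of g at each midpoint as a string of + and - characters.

+++-

m = 0, g(m) = 7 (+); new bracket [-2, 0]
m = -1, g(m) = 3 (+); new bracket [-2, -1]
m = -1.5, g(m) = 0.25 (+); new bracket [-2, -1.5]
m = -1.75, g(m) = -1.3125 (−); new bracket [-1.75, -1.5]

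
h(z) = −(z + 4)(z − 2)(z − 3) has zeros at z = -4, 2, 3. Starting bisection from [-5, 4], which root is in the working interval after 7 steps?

m = -0.5, h(m) = -30.625 (−); new bracket [-5, -0.5]
m = -2.75, h(m) = -34.140625 (−); new bracket [-5, -2.75]
m = -3.875, h(m) = -5.048828 (−); new bracket [-5, -3.875]
m = -4.4375, h(m) = 20.947 (+); new bracket [-4.4375, -3.875]
m = -4.15625, h(m) = 6.8837 (+); new bracket [-4.15625, -3.875]
m = -4.015625, h(m) = 0.6594 (+); new bracket [-4.015625, -3.875]
m = -3.9453125, h(m) = -2.2582 (−); new bracket [-4.015625, -3.9453125]

-4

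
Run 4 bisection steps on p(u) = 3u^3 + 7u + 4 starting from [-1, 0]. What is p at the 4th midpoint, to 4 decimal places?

-0.4714

p(-0.5) = 0.125 > 0, so the root lies in [-1, -0.5]
p(-0.75) = -2.515625 < 0, so the root lies in [-0.75, -0.5]
p(-0.625) = -1.107422 < 0, so the root lies in [-0.625, -0.5]
p(-0.5625) = -0.4714 < 0, so the root lies in [-0.5625, -0.5]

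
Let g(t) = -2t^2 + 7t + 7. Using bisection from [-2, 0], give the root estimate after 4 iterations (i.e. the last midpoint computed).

-0.875

m = -1, g(m) = -2 (−); new bracket [-1, 0]
m = -0.5, g(m) = 3 (+); new bracket [-1, -0.5]
m = -0.75, g(m) = 0.625 (+); new bracket [-1, -0.75]
m = -0.875, g(m) = -0.6562 (−); new bracket [-0.875, -0.75]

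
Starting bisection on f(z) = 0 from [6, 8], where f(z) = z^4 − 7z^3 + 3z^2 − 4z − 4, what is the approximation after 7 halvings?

6.640625

midpoint 7: f = 115 > 0 → [6, 7]
midpoint 6.5: f = -40.5625 < 0 → [6.5, 7]
midpoint 6.75: f = 28.800781 > 0 → [6.5, 6.75]
midpoint 6.625: f = -7.8689 < 0 → [6.625, 6.75]
midpoint 6.6875: f = 9.9546 > 0 → [6.625, 6.6875]
midpoint 6.65625: f = 0.9168 > 0 → [6.625, 6.65625]
midpoint 6.640625: f = -3.5073 < 0 → [6.640625, 6.65625]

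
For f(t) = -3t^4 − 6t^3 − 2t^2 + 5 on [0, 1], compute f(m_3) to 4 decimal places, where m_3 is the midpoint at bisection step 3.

t = 0.5 gives f = 3.5625, positive; keep [0.5, 1]
t = 0.75 gives f = 0.394531, positive; keep [0.75, 1]
t = 0.875 gives f = -2.309326, negative; keep [0.75, 0.875]

-2.3093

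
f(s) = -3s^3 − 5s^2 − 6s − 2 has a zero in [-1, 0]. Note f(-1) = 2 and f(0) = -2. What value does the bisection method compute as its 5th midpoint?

-0.46875

s = -0.5 gives f = 0.125, positive; keep [-0.5, 0]
s = -0.25 gives f = -0.765625, negative; keep [-0.5, -0.25]
s = -0.375 gives f = -0.294922, negative; keep [-0.5, -0.375]
s = -0.4375 gives f = -0.0808, negative; keep [-0.5, -0.4375]
s = -0.46875 gives f = 0.0229, positive; keep [-0.46875, -0.4375]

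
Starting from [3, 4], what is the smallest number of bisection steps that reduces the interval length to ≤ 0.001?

Width after n steps is 1/2^n. Need 2^n ≥ 1/0.001 = 1000.
2^9 = 512 < 1000 ≤ 2^10 = 1024, so n = 10.

10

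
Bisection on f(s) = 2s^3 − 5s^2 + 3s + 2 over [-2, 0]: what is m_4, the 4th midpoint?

m = -1, f(m) = -8 (−); new bracket [-1, 0]
m = -0.5, f(m) = -1 (−); new bracket [-0.5, 0]
m = -0.25, f(m) = 0.90625 (+); new bracket [-0.5, -0.25]
m = -0.375, f(m) = 0.0664 (+); new bracket [-0.5, -0.375]

-0.375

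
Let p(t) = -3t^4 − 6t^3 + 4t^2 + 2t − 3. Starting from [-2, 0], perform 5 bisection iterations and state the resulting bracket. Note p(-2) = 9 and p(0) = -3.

p(-1) = 2 > 0, so the root lies in [-1, 0]
p(-0.5) = -2.4375 < 0, so the root lies in [-1, -0.5]
p(-0.75) = -0.667969 < 0, so the root lies in [-1, -0.75]
p(-0.875) = 0.5735 > 0, so the root lies in [-0.875, -0.75]
p(-0.8125) = -0.0735 < 0, so the root lies in [-0.875, -0.8125]

[-0.875, -0.8125]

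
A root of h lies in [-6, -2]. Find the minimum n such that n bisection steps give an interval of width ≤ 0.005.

Width after n steps is 4/2^n. Need 2^n ≥ 4/0.005 = 800.
2^9 = 512 < 800 ≤ 2^10 = 1024, so n = 10.

10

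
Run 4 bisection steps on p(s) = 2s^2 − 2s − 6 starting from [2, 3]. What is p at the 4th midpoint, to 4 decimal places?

0.0703

s = 2.5 gives p = 1.5, positive; keep [2, 2.5]
s = 2.25 gives p = -0.375, negative; keep [2.25, 2.5]
s = 2.375 gives p = 0.53125, positive; keep [2.25, 2.375]
s = 2.3125 gives p = 0.0703, positive; keep [2.25, 2.3125]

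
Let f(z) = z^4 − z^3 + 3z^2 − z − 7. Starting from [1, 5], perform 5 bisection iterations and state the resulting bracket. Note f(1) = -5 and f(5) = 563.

[1.5, 1.625]

z = 3 gives f = 71, positive; keep [1, 3]
z = 2 gives f = 11, positive; keep [1, 2]
z = 1.5 gives f = -0.0625, negative; keep [1.5, 2]
z = 1.75 gives f = 4.457, positive; keep [1.5, 1.75]
z = 1.625 gives f = 1.9788, positive; keep [1.5, 1.625]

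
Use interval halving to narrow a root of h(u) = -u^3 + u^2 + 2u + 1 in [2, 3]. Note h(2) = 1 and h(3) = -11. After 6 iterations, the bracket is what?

[2.140625, 2.15625]

m = 2.5, h(m) = -3.375 (−); new bracket [2, 2.5]
m = 2.25, h(m) = -0.828125 (−); new bracket [2, 2.25]
m = 2.125, h(m) = 0.169922 (+); new bracket [2.125, 2.25]
m = 2.1875, h(m) = -0.3074 (−); new bracket [2.125, 2.1875]
m = 2.15625, h(m) = -0.0634 (−); new bracket [2.125, 2.15625]
m = 2.140625, h(m) = 0.0546 (+); new bracket [2.140625, 2.15625]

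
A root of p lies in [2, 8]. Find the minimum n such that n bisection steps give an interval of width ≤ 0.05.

Width after n steps is 6/2^n. Need 2^n ≥ 6/0.05 = 120.
2^6 = 64 < 120 ≤ 2^7 = 128, so n = 7.

7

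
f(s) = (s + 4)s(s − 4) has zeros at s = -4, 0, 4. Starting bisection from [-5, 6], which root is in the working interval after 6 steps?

midpoint 0.5: f = -7.875 < 0 → [0.5, 6]
midpoint 3.25: f = -17.671875 < 0 → [3.25, 6]
midpoint 4.625: f = 24.931641 > 0 → [3.25, 4.625]
midpoint 3.9375: f = -1.9534 < 0 → [3.9375, 4.625]
midpoint 4.28125: f = 9.9715 > 0 → [3.9375, 4.28125]
midpoint 4.109375: f = 3.6449 > 0 → [3.9375, 4.109375]

4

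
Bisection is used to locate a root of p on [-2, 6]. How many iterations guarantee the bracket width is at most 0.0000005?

Width after n steps is 8/2^n. Need 2^n ≥ 8/0.0000005 = 16000000.
2^23 = 8388608 < 16000000 ≤ 2^24 = 16777216, so n = 24.

24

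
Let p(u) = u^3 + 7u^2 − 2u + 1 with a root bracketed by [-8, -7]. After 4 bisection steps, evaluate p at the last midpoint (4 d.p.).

-1.0852

u = -7.5 gives p = -12.125, negative; keep [-7.5, -7]
u = -7.25 gives p = 2.359375, positive; keep [-7.5, -7.25]
u = -7.375 gives p = -4.646484, negative; keep [-7.375, -7.25]
u = -7.3125 gives p = -1.0852, negative; keep [-7.3125, -7.25]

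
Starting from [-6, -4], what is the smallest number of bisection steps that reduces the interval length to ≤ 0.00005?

Width after n steps is 2/2^n. Need 2^n ≥ 2/0.00005 = 40000.
2^15 = 32768 < 40000 ≤ 2^16 = 65536, so n = 16.

16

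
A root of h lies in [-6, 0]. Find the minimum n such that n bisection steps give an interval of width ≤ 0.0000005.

24

Width after n steps is 6/2^n. Need 2^n ≥ 6/0.0000005 = 12000000.
2^23 = 8388608 < 12000000 ≤ 2^24 = 16777216, so n = 24.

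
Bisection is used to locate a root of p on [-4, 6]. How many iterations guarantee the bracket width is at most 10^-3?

Width after n steps is 10/2^n. Need 2^n ≥ 10/10^-3 = 10000.
2^13 = 8192 < 10000 ≤ 2^14 = 16384, so n = 14.

14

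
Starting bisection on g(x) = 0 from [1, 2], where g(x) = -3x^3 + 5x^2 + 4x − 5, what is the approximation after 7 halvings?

1.9140625

midpoint 1.5: g = 2.125 > 0 → [1.5, 2]
midpoint 1.75: g = 1.234375 > 0 → [1.75, 2]
midpoint 1.875: g = 0.302734 > 0 → [1.875, 2]
midpoint 1.9375: g = -0.3 < 0 → [1.875, 1.9375]
midpoint 1.90625: g = 0.0132 > 0 → [1.90625, 1.9375]
midpoint 1.921875: g = -0.1404 < 0 → [1.90625, 1.921875]
midpoint 1.9140625: g = -0.0629 < 0 → [1.90625, 1.9140625]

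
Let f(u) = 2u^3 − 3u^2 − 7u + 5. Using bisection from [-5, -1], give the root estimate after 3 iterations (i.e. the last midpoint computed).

-1.5

midpoint -3: f = -55 < 0 → [-3, -1]
midpoint -2: f = -9 < 0 → [-2, -1]
midpoint -1.5: f = 2 > 0 → [-2, -1.5]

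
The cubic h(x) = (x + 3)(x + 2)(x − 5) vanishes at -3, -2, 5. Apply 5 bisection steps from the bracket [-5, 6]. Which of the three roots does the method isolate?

h(0.5) = -39.375 < 0, so the root lies in [0.5, 6]
h(3.25) = -57.421875 < 0, so the root lies in [3.25, 6]
h(4.625) = -18.943359 < 0, so the root lies in [4.625, 6]
h(5.3125) = 18.9954 > 0, so the root lies in [4.625, 5.3125]
h(4.96875) = -1.7354 < 0, so the root lies in [4.96875, 5.3125]

5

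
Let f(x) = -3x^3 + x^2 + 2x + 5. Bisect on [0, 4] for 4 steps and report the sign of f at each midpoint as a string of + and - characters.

midpoint 2: f = -11 < 0 → [0, 2]
midpoint 1: f = 5 > 0 → [1, 2]
midpoint 1.5: f = 0.125 > 0 → [1.5, 2]
midpoint 1.75: f = -4.5156 < 0 → [1.5, 1.75]

-++-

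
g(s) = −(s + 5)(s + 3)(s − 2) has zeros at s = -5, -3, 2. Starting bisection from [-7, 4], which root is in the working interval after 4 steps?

2

s = -1.5 gives g = 18.375, positive; keep [-1.5, 4]
s = 1.25 gives g = 19.921875, positive; keep [1.25, 4]
s = 2.625 gives g = -26.806641, negative; keep [1.25, 2.625]
s = 1.9375 gives g = 2.1409, positive; keep [1.9375, 2.625]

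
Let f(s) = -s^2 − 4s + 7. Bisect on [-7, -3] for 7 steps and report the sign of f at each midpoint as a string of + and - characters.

f(-5) = 2 > 0, so the root lies in [-7, -5]
f(-6) = -5 < 0, so the root lies in [-6, -5]
f(-5.5) = -1.25 < 0, so the root lies in [-5.5, -5]
f(-5.25) = 0.4375 > 0, so the root lies in [-5.5, -5.25]
f(-5.375) = -0.3906 < 0, so the root lies in [-5.375, -5.25]
f(-5.3125) = 0.0273 > 0, so the root lies in [-5.375, -5.3125]
f(-5.34375) = -0.1807 < 0, so the root lies in [-5.34375, -5.3125]

+--+-+-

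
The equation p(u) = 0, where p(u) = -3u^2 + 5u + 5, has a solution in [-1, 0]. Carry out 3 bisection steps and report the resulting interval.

m = -0.5, p(m) = 1.75 (+); new bracket [-1, -0.5]
m = -0.75, p(m) = -0.4375 (−); new bracket [-0.75, -0.5]
m = -0.625, p(m) = 0.703125 (+); new bracket [-0.75, -0.625]

[-0.75, -0.625]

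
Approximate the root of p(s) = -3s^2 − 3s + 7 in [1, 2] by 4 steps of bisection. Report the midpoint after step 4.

midpoint 1.5: p = -4.25 < 0 → [1, 1.5]
midpoint 1.25: p = -1.4375 < 0 → [1, 1.25]
midpoint 1.125: p = -0.171875 < 0 → [1, 1.125]
midpoint 1.0625: p = 0.4258 > 0 → [1.0625, 1.125]

1.0625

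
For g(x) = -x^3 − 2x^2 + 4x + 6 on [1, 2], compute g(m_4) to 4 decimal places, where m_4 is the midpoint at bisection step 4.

0.7253

midpoint 1.5: g = 4.125 > 0 → [1.5, 2]
midpoint 1.75: g = 1.515625 > 0 → [1.75, 2]
midpoint 1.875: g = -0.123047 < 0 → [1.75, 1.875]
midpoint 1.8125: g = 0.7253 > 0 → [1.8125, 1.875]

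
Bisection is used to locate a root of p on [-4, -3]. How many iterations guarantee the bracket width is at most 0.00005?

Width after n steps is 1/2^n. Need 2^n ≥ 1/0.00005 = 20000.
2^14 = 16384 < 20000 ≤ 2^15 = 32768, so n = 15.

15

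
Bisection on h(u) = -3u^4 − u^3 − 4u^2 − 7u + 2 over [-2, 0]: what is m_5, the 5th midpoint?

h(-1) = 3 > 0, so the root lies in [-2, -1]
h(-1.5) = -8.3125 < 0, so the root lies in [-1.5, -1]
h(-1.25) = -0.871094 < 0, so the root lies in [-1.25, -1]
h(-1.125) = 1.4309 > 0, so the root lies in [-1.25, -1.125]
h(-1.1875) = 0.3808 > 0, so the root lies in [-1.25, -1.1875]

-1.1875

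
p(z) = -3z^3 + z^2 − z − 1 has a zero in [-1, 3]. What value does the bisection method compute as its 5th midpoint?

m = 1, p(m) = -4 (−); new bracket [-1, 1]
m = 0, p(m) = -1 (−); new bracket [-1, 0]
m = -0.5, p(m) = 0.125 (+); new bracket [-0.5, 0]
m = -0.25, p(m) = -0.6406 (−); new bracket [-0.5, -0.25]
m = -0.375, p(m) = -0.3262 (−); new bracket [-0.5, -0.375]

-0.375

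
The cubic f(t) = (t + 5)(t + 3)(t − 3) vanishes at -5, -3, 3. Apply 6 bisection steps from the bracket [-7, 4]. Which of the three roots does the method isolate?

f(-1.5) = -23.625 < 0, so the root lies in [-1.5, 4]
f(1.25) = -46.484375 < 0, so the root lies in [1.25, 4]
f(2.625) = -16.083984 < 0, so the root lies in [2.625, 4]
f(3.3125) = 16.3977 > 0, so the root lies in [2.625, 3.3125]
f(2.96875) = -1.4864 < 0, so the root lies in [2.96875, 3.3125]
f(3.140625) = 7.0296 > 0, so the root lies in [2.96875, 3.140625]

3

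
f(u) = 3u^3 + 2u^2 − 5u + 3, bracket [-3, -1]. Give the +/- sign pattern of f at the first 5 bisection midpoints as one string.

-++-+

midpoint -2: f = -3 < 0 → [-2, -1]
midpoint -1.5: f = 4.875 > 0 → [-2, -1.5]
midpoint -1.75: f = 1.796875 > 0 → [-2, -1.75]
midpoint -1.875: f = -0.3691 < 0 → [-1.875, -1.75]
midpoint -1.8125: f = 0.7698 > 0 → [-1.875, -1.8125]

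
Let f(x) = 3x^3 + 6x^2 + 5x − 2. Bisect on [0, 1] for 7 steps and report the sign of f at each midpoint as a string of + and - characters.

m = 0.5, f(m) = 2.375 (+); new bracket [0, 0.5]
m = 0.25, f(m) = -0.328125 (−); new bracket [0.25, 0.5]
m = 0.375, f(m) = 0.876953 (+); new bracket [0.25, 0.375]
m = 0.3125, f(m) = 0.24 (+); new bracket [0.25, 0.3125]
m = 0.28125, f(m) = -0.0524 (−); new bracket [0.28125, 0.3125]
m = 0.296875, f(m) = 0.0917 (+); new bracket [0.28125, 0.296875]
m = 0.2890625, f(m) = 0.0191 (+); new bracket [0.28125, 0.2890625]

+-++-++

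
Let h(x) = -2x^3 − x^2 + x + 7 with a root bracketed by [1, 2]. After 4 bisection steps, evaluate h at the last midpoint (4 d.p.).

0.4302

midpoint 1.5: h = -0.5 < 0 → [1, 1.5]
midpoint 1.25: h = 2.78125 > 0 → [1.25, 1.5]
midpoint 1.375: h = 1.285156 > 0 → [1.375, 1.5]
midpoint 1.4375: h = 0.4302 > 0 → [1.4375, 1.5]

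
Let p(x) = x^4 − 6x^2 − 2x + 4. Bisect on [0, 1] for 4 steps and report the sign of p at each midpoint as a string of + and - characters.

m = 0.5, p(m) = 1.5625 (+); new bracket [0.5, 1]
m = 0.75, p(m) = -0.558594 (−); new bracket [0.5, 0.75]
m = 0.625, p(m) = 0.558838 (+); new bracket [0.625, 0.75]
m = 0.6875, p(m) = 0.0125 (+); new bracket [0.6875, 0.75]

+-++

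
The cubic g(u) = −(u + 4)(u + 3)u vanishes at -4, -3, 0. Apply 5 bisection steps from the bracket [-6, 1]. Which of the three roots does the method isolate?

0

u = -2.5 gives g = 1.875, positive; keep [-2.5, 1]
u = -0.75 gives g = 5.484375, positive; keep [-0.75, 1]
u = 0.125 gives g = -1.611328, negative; keep [-0.75, 0.125]
u = -0.3125 gives g = 3.0969, positive; keep [-0.3125, 0.125]
u = -0.09375 gives g = 1.0643, positive; keep [-0.09375, 0.125]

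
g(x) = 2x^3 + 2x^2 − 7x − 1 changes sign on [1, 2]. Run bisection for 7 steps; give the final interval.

m = 1.5, g(m) = -0.25 (−); new bracket [1.5, 2]
m = 1.75, g(m) = 3.59375 (+); new bracket [1.5, 1.75]
m = 1.625, g(m) = 1.488281 (+); new bracket [1.5, 1.625]
m = 1.5625, g(m) = 0.5747 (+); new bracket [1.5, 1.5625]
m = 1.53125, g(m) = 0.1514 (+); new bracket [1.5, 1.53125]
m = 1.515625, g(m) = -0.052 (−); new bracket [1.515625, 1.53125]
m = 1.5234375, g(m) = 0.049 (+); new bracket [1.515625, 1.5234375]

[1.515625, 1.5234375]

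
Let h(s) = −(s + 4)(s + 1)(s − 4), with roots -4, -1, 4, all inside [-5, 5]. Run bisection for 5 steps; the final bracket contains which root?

4

m = 0, h(m) = 16 (+); new bracket [0, 5]
m = 2.5, h(m) = 34.125 (+); new bracket [2.5, 5]
m = 3.75, h(m) = 9.203125 (+); new bracket [3.75, 5]
m = 4.375, h(m) = -16.8809 (−); new bracket [3.75, 4.375]
m = 4.0625, h(m) = -2.551 (−); new bracket [3.75, 4.0625]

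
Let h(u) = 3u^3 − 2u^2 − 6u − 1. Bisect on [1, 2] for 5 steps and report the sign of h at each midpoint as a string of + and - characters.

--+--

m = 1.5, h(m) = -4.375 (−); new bracket [1.5, 2]
m = 1.75, h(m) = -1.546875 (−); new bracket [1.75, 2]
m = 1.875, h(m) = 0.494141 (+); new bracket [1.75, 1.875]
m = 1.8125, h(m) = -0.5823 (−); new bracket [1.8125, 1.875]
m = 1.84375, h(m) = -0.0583 (−); new bracket [1.84375, 1.875]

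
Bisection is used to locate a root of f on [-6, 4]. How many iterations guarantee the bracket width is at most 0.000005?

Width after n steps is 10/2^n. Need 2^n ≥ 10/0.000005 = 2000000.
2^20 = 1048576 < 2000000 ≤ 2^21 = 2097152, so n = 21.

21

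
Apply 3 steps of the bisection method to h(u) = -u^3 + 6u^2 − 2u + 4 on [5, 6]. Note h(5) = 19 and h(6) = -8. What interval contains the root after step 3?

m = 5.5, h(m) = 8.125 (+); new bracket [5.5, 6]
m = 5.75, h(m) = 0.765625 (+); new bracket [5.75, 6]
m = 5.875, h(m) = -3.435547 (−); new bracket [5.75, 5.875]

[5.75, 5.875]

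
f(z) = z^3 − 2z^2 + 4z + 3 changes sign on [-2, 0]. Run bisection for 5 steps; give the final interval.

midpoint -1: f = -4 < 0 → [-1, 0]
midpoint -0.5: f = 0.375 > 0 → [-1, -0.5]
midpoint -0.75: f = -1.546875 < 0 → [-0.75, -0.5]
midpoint -0.625: f = -0.5254 < 0 → [-0.625, -0.5]
midpoint -0.5625: f = -0.0608 < 0 → [-0.5625, -0.5]

[-0.5625, -0.5]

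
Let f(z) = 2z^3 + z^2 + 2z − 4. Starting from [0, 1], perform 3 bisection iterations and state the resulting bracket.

[0.875, 1]

m = 0.5, f(m) = -2.5 (−); new bracket [0.5, 1]
m = 0.75, f(m) = -1.09375 (−); new bracket [0.75, 1]
m = 0.875, f(m) = -0.144531 (−); new bracket [0.875, 1]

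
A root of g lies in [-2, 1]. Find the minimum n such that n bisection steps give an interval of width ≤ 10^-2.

Width after n steps is 3/2^n. Need 2^n ≥ 3/10^-2 = 300.
2^8 = 256 < 300 ≤ 2^9 = 512, so n = 9.

9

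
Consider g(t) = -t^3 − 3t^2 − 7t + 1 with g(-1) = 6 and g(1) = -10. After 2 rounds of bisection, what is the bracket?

t = 0 gives g = 1, positive; keep [0, 1]
t = 0.5 gives g = -3.375, negative; keep [0, 0.5]

[0, 0.5]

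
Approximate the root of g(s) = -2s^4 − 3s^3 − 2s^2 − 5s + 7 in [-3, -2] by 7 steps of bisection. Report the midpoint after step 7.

midpoint -2.5: g = -24.25 < 0 → [-2.5, -2]
midpoint -2.25: g = -8.960938 < 0 → [-2.25, -2]
midpoint -2.125: g = -3.400879 < 0 → [-2.125, -2]
midpoint -2.0625: g = -1.0657 < 0 → [-2.0625, -2]
midpoint -2.03125: g = -0.0004 < 0 → [-2.03125, -2]
midpoint -2.015625: g = 0.5078 > 0 → [-2.03125, -2.015625]
midpoint -2.0234375: g = 0.2557 > 0 → [-2.03125, -2.0234375]

-2.0234375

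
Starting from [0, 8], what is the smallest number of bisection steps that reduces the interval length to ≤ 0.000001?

Width after n steps is 8/2^n. Need 2^n ≥ 8/0.000001 = 8000000.
2^22 = 4194304 < 8000000 ≤ 2^23 = 8388608, so n = 23.

23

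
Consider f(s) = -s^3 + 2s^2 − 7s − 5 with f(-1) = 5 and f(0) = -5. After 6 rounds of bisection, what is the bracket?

[-0.59375, -0.578125]

s = -0.5 gives f = -0.875, negative; keep [-1, -0.5]
s = -0.75 gives f = 1.796875, positive; keep [-0.75, -0.5]
s = -0.625 gives f = 0.400391, positive; keep [-0.625, -0.5]
s = -0.5625 gives f = -0.2517, negative; keep [-0.625, -0.5625]
s = -0.59375 gives f = 0.0706, positive; keep [-0.59375, -0.5625]
s = -0.578125 gives f = -0.0914, negative; keep [-0.59375, -0.578125]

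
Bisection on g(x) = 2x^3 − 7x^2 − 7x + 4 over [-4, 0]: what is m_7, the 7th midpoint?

-1.15625

x = -2 gives g = -26, negative; keep [-2, 0]
x = -1 gives g = 2, positive; keep [-2, -1]
x = -1.5 gives g = -8, negative; keep [-1.5, -1]
x = -1.25 gives g = -2.0938, negative; keep [-1.25, -1]
x = -1.125 gives g = 0.168, positive; keep [-1.25, -1.125]
x = -1.1875 gives g = -0.9077, negative; keep [-1.1875, -1.125]
x = -1.15625 gives g = -0.3563, negative; keep [-1.15625, -1.125]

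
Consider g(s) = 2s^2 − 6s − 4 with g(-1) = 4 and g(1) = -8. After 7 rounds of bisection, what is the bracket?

midpoint 0: g = -4 < 0 → [-1, 0]
midpoint -0.5: g = -0.5 < 0 → [-1, -0.5]
midpoint -0.75: g = 1.625 > 0 → [-0.75, -0.5]
midpoint -0.625: g = 0.5312 > 0 → [-0.625, -0.5]
midpoint -0.5625: g = 0.0078 > 0 → [-0.5625, -0.5]
midpoint -0.53125: g = -0.248 < 0 → [-0.5625, -0.53125]
midpoint -0.546875: g = -0.1206 < 0 → [-0.5625, -0.546875]

[-0.5625, -0.546875]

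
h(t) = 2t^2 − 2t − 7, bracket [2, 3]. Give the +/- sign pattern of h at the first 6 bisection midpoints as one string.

+--+--

midpoint 2.5: h = 0.5 > 0 → [2, 2.5]
midpoint 2.25: h = -1.375 < 0 → [2.25, 2.5]
midpoint 2.375: h = -0.46875 < 0 → [2.375, 2.5]
midpoint 2.4375: h = 0.0078 > 0 → [2.375, 2.4375]
midpoint 2.40625: h = -0.2324 < 0 → [2.40625, 2.4375]
midpoint 2.421875: h = -0.1128 < 0 → [2.421875, 2.4375]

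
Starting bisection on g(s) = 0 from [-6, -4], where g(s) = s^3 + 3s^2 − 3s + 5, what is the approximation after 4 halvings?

midpoint -5: g = -30 < 0 → [-5, -4]
midpoint -4.5: g = -11.875 < 0 → [-4.5, -4]
midpoint -4.25: g = -4.828125 < 0 → [-4.25, -4]
midpoint -4.125: g = -1.7676 < 0 → [-4.125, -4]

-4.125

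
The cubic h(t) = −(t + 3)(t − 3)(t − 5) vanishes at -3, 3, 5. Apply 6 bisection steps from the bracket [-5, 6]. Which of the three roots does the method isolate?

-3

m = 0.5, h(m) = -39.375 (−); new bracket [-5, 0.5]
m = -2.25, h(m) = -28.546875 (−); new bracket [-5, -2.25]
m = -3.625, h(m) = 35.712891 (+); new bracket [-3.625, -2.25]
m = -2.9375, h(m) = -2.9456 (−); new bracket [-3.625, -2.9375]
m = -3.28125, h(m) = 14.6297 (+); new bracket [-3.28125, -2.9375]
m = -3.109375, h(m) = 5.4188 (+); new bracket [-3.109375, -2.9375]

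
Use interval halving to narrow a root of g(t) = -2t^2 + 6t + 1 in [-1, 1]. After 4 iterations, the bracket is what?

[-0.25, -0.125]

t = 0 gives g = 1, positive; keep [-1, 0]
t = -0.5 gives g = -2.5, negative; keep [-0.5, 0]
t = -0.25 gives g = -0.625, negative; keep [-0.25, 0]
t = -0.125 gives g = 0.2188, positive; keep [-0.25, -0.125]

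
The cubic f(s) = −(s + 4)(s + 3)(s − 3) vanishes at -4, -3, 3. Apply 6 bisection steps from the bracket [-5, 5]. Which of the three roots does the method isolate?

m = 0, f(m) = 36 (+); new bracket [0, 5]
m = 2.5, f(m) = 17.875 (+); new bracket [2.5, 5]
m = 3.75, f(m) = -39.234375 (−); new bracket [2.5, 3.75]
m = 3.125, f(m) = -5.4551 (−); new bracket [2.5, 3.125]
m = 2.8125, f(m) = 7.4246 (+); new bracket [2.8125, 3.125]
m = 2.96875, f(m) = 1.2998 (+); new bracket [2.96875, 3.125]

3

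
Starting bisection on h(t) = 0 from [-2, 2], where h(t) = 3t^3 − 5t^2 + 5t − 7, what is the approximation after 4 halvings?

midpoint 0: h = -7 < 0 → [0, 2]
midpoint 1: h = -4 < 0 → [1, 2]
midpoint 1.5: h = -0.625 < 0 → [1.5, 2]
midpoint 1.75: h = 2.5156 > 0 → [1.5, 1.75]

1.75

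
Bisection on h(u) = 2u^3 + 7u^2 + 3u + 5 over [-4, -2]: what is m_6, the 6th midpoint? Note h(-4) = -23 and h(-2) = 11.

-3.28125

u = -3 gives h = 5, positive; keep [-4, -3]
u = -3.5 gives h = -5.5, negative; keep [-3.5, -3]
u = -3.25 gives h = 0.53125, positive; keep [-3.5, -3.25]
u = -3.375 gives h = -2.2773, negative; keep [-3.375, -3.25]
u = -3.3125 gives h = -0.8228, negative; keep [-3.3125, -3.25]
u = -3.28125 gives h = -0.1334, negative; keep [-3.28125, -3.25]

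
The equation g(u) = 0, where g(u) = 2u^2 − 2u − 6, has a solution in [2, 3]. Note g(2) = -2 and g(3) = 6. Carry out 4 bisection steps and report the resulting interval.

m = 2.5, g(m) = 1.5 (+); new bracket [2, 2.5]
m = 2.25, g(m) = -0.375 (−); new bracket [2.25, 2.5]
m = 2.375, g(m) = 0.53125 (+); new bracket [2.25, 2.375]
m = 2.3125, g(m) = 0.0703 (+); new bracket [2.25, 2.3125]

[2.25, 2.3125]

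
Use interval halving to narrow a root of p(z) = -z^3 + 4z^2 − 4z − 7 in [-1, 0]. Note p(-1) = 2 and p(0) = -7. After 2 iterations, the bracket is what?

z = -0.5 gives p = -3.875, negative; keep [-1, -0.5]
z = -0.75 gives p = -1.328125, negative; keep [-1, -0.75]

[-1, -0.75]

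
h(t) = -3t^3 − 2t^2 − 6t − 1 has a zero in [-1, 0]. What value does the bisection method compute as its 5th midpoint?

-0.15625

midpoint -0.5: h = 1.875 > 0 → [-0.5, 0]
midpoint -0.25: h = 0.421875 > 0 → [-0.25, 0]
midpoint -0.125: h = -0.275391 < 0 → [-0.25, -0.125]
midpoint -0.1875: h = 0.0745 > 0 → [-0.1875, -0.125]
midpoint -0.15625: h = -0.0999 < 0 → [-0.1875, -0.15625]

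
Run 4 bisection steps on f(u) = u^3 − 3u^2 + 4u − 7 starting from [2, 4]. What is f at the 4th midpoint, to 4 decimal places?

f(3) = 5 > 0, so the root lies in [2, 3]
f(2.5) = -0.125 < 0, so the root lies in [2.5, 3]
f(2.75) = 2.109375 > 0, so the root lies in [2.5, 2.75]
f(2.625) = 0.916 > 0, so the root lies in [2.5, 2.625]

0.9160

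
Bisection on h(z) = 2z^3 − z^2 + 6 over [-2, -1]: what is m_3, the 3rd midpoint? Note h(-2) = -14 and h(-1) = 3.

h(-1.5) = -3 < 0, so the root lies in [-1.5, -1]
h(-1.25) = 0.53125 > 0, so the root lies in [-1.5, -1.25]
h(-1.375) = -1.089844 < 0, so the root lies in [-1.375, -1.25]

-1.375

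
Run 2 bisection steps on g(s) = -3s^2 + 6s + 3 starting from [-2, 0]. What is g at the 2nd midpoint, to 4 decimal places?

-0.7500

g(-1) = -6 < 0, so the root lies in [-1, 0]
g(-0.5) = -0.75 < 0, so the root lies in [-0.5, 0]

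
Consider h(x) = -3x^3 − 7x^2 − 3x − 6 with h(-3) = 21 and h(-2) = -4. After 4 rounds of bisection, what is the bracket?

[-2.3125, -2.25]

h(-2.5) = 4.625 > 0, so the root lies in [-2.5, -2]
h(-2.25) = -0.515625 < 0, so the root lies in [-2.5, -2.25]
h(-2.375) = 1.830078 > 0, so the root lies in [-2.375, -2.25]
h(-2.3125) = 0.6033 > 0, so the root lies in [-2.3125, -2.25]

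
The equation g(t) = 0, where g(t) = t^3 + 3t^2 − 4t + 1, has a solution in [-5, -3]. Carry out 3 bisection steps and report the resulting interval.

[-4.25, -4]

g(-4) = 1 > 0, so the root lies in [-5, -4]
g(-4.5) = -11.375 < 0, so the root lies in [-4.5, -4]
g(-4.25) = -4.578125 < 0, so the root lies in [-4.25, -4]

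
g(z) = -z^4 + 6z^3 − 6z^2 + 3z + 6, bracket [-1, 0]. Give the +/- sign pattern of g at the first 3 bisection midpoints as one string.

midpoint -0.5: g = 2.1875 > 0 → [-1, -0.5]
midpoint -0.75: g = -2.472656 < 0 → [-0.75, -0.5]
midpoint -0.625: g = 0.163818 > 0 → [-0.75, -0.625]

+-+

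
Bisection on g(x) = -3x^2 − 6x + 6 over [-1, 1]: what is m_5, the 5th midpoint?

m = 0, g(m) = 6 (+); new bracket [0, 1]
m = 0.5, g(m) = 2.25 (+); new bracket [0.5, 1]
m = 0.75, g(m) = -0.1875 (−); new bracket [0.5, 0.75]
m = 0.625, g(m) = 1.0781 (+); new bracket [0.625, 0.75]
m = 0.6875, g(m) = 0.457 (+); new bracket [0.6875, 0.75]

0.6875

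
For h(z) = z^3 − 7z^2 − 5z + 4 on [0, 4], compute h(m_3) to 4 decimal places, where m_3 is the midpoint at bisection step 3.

-0.1250

z = 2 gives h = -26, negative; keep [0, 2]
z = 1 gives h = -7, negative; keep [0, 1]
z = 0.5 gives h = -0.125, negative; keep [0, 0.5]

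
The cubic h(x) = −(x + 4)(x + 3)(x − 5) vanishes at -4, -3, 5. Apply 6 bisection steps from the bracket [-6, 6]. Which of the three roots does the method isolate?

5

x = 0 gives h = 60, positive; keep [0, 6]
x = 3 gives h = 84, positive; keep [3, 6]
x = 4.5 gives h = 31.875, positive; keep [4.5, 6]
x = 5.25 gives h = -19.0781, negative; keep [4.5, 5.25]
x = 4.875 gives h = 8.7363, positive; keep [4.875, 5.25]
x = 5.0625 gives h = -4.5667, negative; keep [4.875, 5.0625]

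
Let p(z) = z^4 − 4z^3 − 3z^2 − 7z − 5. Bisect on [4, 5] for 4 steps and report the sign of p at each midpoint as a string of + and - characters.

midpoint 4.5: p = -51.6875 < 0 → [4.5, 5]
midpoint 4.75: p = -25.558594 < 0 → [4.75, 5]
midpoint 4.875: p = -9.046631 < 0 → [4.875, 5]
midpoint 4.9375: p = 0.1485 > 0 → [4.875, 4.9375]

---+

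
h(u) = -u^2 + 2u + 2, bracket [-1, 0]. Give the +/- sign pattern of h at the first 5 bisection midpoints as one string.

midpoint -0.5: h = 0.75 > 0 → [-1, -0.5]
midpoint -0.75: h = -0.0625 < 0 → [-0.75, -0.5]
midpoint -0.625: h = 0.359375 > 0 → [-0.75, -0.625]
midpoint -0.6875: h = 0.1523 > 0 → [-0.75, -0.6875]
midpoint -0.71875: h = 0.0459 > 0 → [-0.75, -0.71875]

+-+++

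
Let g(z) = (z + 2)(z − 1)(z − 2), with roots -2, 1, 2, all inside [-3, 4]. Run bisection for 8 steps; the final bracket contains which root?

-2

z = 0.5 gives g = 1.875, positive; keep [-3, 0.5]
z = -1.25 gives g = 5.484375, positive; keep [-3, -1.25]
z = -2.125 gives g = -1.611328, negative; keep [-2.125, -1.25]
z = -1.6875 gives g = 3.0969, positive; keep [-2.125, -1.6875]
z = -1.90625 gives g = 1.0643, positive; keep [-2.125, -1.90625]
z = -2.015625 gives g = -0.1892, negative; keep [-2.015625, -1.90625]
z = -1.9609375 gives g = 0.4581, positive; keep [-2.015625, -1.9609375]
z = -1.98828125 gives g = 0.1397, positive; keep [-2.015625, -1.98828125]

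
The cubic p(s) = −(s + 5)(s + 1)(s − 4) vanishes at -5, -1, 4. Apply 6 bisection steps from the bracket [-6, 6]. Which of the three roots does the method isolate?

4

s = 0 gives p = 20, positive; keep [0, 6]
s = 3 gives p = 32, positive; keep [3, 6]
s = 4.5 gives p = -26.125, negative; keep [3, 4.5]
s = 3.75 gives p = 10.3906, positive; keep [3.75, 4.5]
s = 4.125 gives p = -5.8457, negative; keep [3.75, 4.125]
s = 3.9375 gives p = 2.7581, positive; keep [3.9375, 4.125]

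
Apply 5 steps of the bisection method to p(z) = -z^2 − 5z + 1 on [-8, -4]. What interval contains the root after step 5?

z = -6 gives p = -5, negative; keep [-6, -4]
z = -5 gives p = 1, positive; keep [-6, -5]
z = -5.5 gives p = -1.75, negative; keep [-5.5, -5]
z = -5.25 gives p = -0.3125, negative; keep [-5.25, -5]
z = -5.125 gives p = 0.3594, positive; keep [-5.25, -5.125]

[-5.25, -5.125]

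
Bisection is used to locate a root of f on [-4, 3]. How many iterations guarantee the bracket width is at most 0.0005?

Width after n steps is 7/2^n. Need 2^n ≥ 7/0.0005 = 14000.
2^13 = 8192 < 14000 ≤ 2^14 = 16384, so n = 14.

14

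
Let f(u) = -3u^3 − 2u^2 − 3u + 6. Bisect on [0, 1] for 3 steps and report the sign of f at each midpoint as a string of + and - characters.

++-

midpoint 0.5: f = 3.625 > 0 → [0.5, 1]
midpoint 0.75: f = 1.359375 > 0 → [0.75, 1]
midpoint 0.875: f = -0.166016 < 0 → [0.75, 0.875]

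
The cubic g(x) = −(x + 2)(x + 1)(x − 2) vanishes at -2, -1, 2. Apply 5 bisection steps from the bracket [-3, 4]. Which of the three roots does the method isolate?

x = 0.5 gives g = 5.625, positive; keep [0.5, 4]
x = 2.25 gives g = -3.453125, negative; keep [0.5, 2.25]
x = 1.375 gives g = 5.009766, positive; keep [1.375, 2.25]
x = 1.8125 gives g = 2.0105, positive; keep [1.8125, 2.25]
x = 2.03125 gives g = -0.3819, negative; keep [1.8125, 2.03125]

2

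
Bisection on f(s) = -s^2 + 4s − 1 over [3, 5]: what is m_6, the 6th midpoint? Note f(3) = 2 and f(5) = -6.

midpoint 4: f = -1 < 0 → [3, 4]
midpoint 3.5: f = 0.75 > 0 → [3.5, 4]
midpoint 3.75: f = -0.0625 < 0 → [3.5, 3.75]
midpoint 3.625: f = 0.3594 > 0 → [3.625, 3.75]
midpoint 3.6875: f = 0.1523 > 0 → [3.6875, 3.75]
midpoint 3.71875: f = 0.0459 > 0 → [3.71875, 3.75]

3.71875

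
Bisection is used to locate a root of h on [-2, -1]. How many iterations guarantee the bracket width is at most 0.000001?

20

Width after n steps is 1/2^n. Need 2^n ≥ 1/0.000001 = 1000000.
2^19 = 524288 < 1000000 ≤ 2^20 = 1048576, so n = 20.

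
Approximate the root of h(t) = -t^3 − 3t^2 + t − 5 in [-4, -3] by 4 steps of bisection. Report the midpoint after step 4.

h(-3.5) = -2.375 < 0, so the root lies in [-4, -3.5]
h(-3.75) = 1.796875 > 0, so the root lies in [-3.75, -3.5]
h(-3.625) = -0.412109 < 0, so the root lies in [-3.75, -3.625]
h(-3.6875) = 0.6609 > 0, so the root lies in [-3.6875, -3.625]

-3.6875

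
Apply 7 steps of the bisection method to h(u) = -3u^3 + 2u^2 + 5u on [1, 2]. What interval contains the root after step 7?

h(1.5) = 1.875 > 0, so the root lies in [1.5, 2]
h(1.75) = -1.203125 < 0, so the root lies in [1.5, 1.75]
h(1.625) = 0.533203 > 0, so the root lies in [1.625, 1.75]
h(1.6875) = -0.2834 < 0, so the root lies in [1.625, 1.6875]
h(1.65625) = 0.1375 > 0, so the root lies in [1.65625, 1.6875]
h(1.671875) = -0.0698 < 0, so the root lies in [1.65625, 1.671875]
h(1.6640625) = 0.0346 > 0, so the root lies in [1.6640625, 1.671875]

[1.6640625, 1.671875]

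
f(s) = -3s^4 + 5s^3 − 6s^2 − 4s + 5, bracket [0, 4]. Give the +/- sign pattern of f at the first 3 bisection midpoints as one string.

--+

s = 2 gives f = -35, negative; keep [0, 2]
s = 1 gives f = -3, negative; keep [0, 1]
s = 0.5 gives f = 1.9375, positive; keep [0.5, 1]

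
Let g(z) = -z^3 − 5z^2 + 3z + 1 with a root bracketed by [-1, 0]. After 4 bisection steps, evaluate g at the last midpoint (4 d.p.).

0.2683

midpoint -0.5: g = -1.625 < 0 → [-0.5, 0]
midpoint -0.25: g = -0.046875 < 0 → [-0.25, 0]
midpoint -0.125: g = 0.548828 > 0 → [-0.25, -0.125]
midpoint -0.1875: g = 0.2683 > 0 → [-0.25, -0.1875]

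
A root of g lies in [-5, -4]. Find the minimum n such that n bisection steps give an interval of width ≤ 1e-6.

20

Width after n steps is 1/2^n. Need 2^n ≥ 1/1e-6 = 1000000.
2^19 = 524288 < 1000000 ≤ 2^20 = 1048576, so n = 20.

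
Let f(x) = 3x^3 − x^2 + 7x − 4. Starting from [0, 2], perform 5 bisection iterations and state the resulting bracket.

[0.5, 0.5625]

m = 1, f(m) = 5 (+); new bracket [0, 1]
m = 0.5, f(m) = -0.375 (−); new bracket [0.5, 1]
m = 0.75, f(m) = 1.953125 (+); new bracket [0.5, 0.75]
m = 0.625, f(m) = 0.7168 (+); new bracket [0.5, 0.625]
m = 0.5625, f(m) = 0.155 (+); new bracket [0.5, 0.5625]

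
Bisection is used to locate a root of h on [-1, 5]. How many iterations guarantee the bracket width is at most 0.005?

Width after n steps is 6/2^n. Need 2^n ≥ 6/0.005 = 1200.
2^10 = 1024 < 1200 ≤ 2^11 = 2048, so n = 11.

11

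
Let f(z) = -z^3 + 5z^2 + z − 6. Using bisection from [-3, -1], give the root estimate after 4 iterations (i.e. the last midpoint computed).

-1.125

m = -2, f(m) = 20 (+); new bracket [-2, -1]
m = -1.5, f(m) = 7.125 (+); new bracket [-1.5, -1]
m = -1.25, f(m) = 2.515625 (+); new bracket [-1.25, -1]
m = -1.125, f(m) = 0.627 (+); new bracket [-1.125, -1]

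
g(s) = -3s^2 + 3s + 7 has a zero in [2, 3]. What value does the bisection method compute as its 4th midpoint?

2.0625

m = 2.5, g(m) = -4.25 (−); new bracket [2, 2.5]
m = 2.25, g(m) = -1.4375 (−); new bracket [2, 2.25]
m = 2.125, g(m) = -0.171875 (−); new bracket [2, 2.125]
m = 2.0625, g(m) = 0.4258 (+); new bracket [2.0625, 2.125]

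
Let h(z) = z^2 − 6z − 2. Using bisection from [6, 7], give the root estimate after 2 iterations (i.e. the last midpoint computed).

6.25

z = 6.5 gives h = 1.25, positive; keep [6, 6.5]
z = 6.25 gives h = -0.4375, negative; keep [6.25, 6.5]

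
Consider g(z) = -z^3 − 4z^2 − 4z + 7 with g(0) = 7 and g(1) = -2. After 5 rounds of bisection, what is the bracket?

[0.84375, 0.875]

g(0.5) = 3.875 > 0, so the root lies in [0.5, 1]
g(0.75) = 1.328125 > 0, so the root lies in [0.75, 1]
g(0.875) = -0.232422 < 0, so the root lies in [0.75, 0.875]
g(0.8125) = 0.573 > 0, so the root lies in [0.8125, 0.875]
g(0.84375) = 0.1767 > 0, so the root lies in [0.84375, 0.875]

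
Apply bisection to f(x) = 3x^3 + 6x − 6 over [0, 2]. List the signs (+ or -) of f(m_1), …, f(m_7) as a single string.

+--+++-

x = 1 gives f = 3, positive; keep [0, 1]
x = 0.5 gives f = -2.625, negative; keep [0.5, 1]
x = 0.75 gives f = -0.234375, negative; keep [0.75, 1]
x = 0.875 gives f = 1.2598, positive; keep [0.75, 0.875]
x = 0.8125 gives f = 0.4841, positive; keep [0.75, 0.8125]
x = 0.78125 gives f = 0.118, positive; keep [0.75, 0.78125]
x = 0.765625 gives f = -0.0599, negative; keep [0.765625, 0.78125]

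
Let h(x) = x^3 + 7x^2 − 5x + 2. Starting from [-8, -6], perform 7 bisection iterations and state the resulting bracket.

[-7.6875, -7.671875]

x = -7 gives h = 37, positive; keep [-8, -7]
x = -7.5 gives h = 11.375, positive; keep [-8, -7.5]
x = -7.75 gives h = -4.296875, negative; keep [-7.75, -7.5]
x = -7.625 gives h = 3.7871, positive; keep [-7.75, -7.625]
x = -7.6875 gives h = -0.1921, negative; keep [-7.6875, -7.625]
x = -7.65625 gives h = 1.8131, positive; keep [-7.6875, -7.65625]
x = -7.671875 gives h = 0.8144, positive; keep [-7.6875, -7.671875]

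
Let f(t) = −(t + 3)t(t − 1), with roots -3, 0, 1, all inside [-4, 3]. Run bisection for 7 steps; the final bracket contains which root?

-3

f(-0.5) = -1.875 < 0, so the root lies in [-4, -0.5]
f(-2.25) = -5.484375 < 0, so the root lies in [-4, -2.25]
f(-3.125) = 1.611328 > 0, so the root lies in [-3.125, -2.25]
f(-2.6875) = -3.0969 < 0, so the root lies in [-3.125, -2.6875]
f(-2.90625) = -1.0643 < 0, so the root lies in [-3.125, -2.90625]
f(-3.015625) = 0.1892 > 0, so the root lies in [-3.015625, -2.90625]
f(-2.9609375) = -0.4581 < 0, so the root lies in [-3.015625, -2.9609375]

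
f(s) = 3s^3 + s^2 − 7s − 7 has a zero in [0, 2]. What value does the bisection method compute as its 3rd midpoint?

1.75

f(1) = -10 < 0, so the root lies in [1, 2]
f(1.5) = -5.125 < 0, so the root lies in [1.5, 2]
f(1.75) = -0.109375 < 0, so the root lies in [1.75, 2]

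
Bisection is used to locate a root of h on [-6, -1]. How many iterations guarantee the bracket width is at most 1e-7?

Width after n steps is 5/2^n. Need 2^n ≥ 5/1e-7 = 50000000.
2^25 = 33554432 < 50000000 ≤ 2^26 = 67108864, so n = 26.

26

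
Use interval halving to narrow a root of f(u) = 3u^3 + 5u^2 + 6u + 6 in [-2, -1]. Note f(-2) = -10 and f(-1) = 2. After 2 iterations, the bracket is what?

[-1.5, -1.25]

u = -1.5 gives f = -1.875, negative; keep [-1.5, -1]
u = -1.25 gives f = 0.453125, positive; keep [-1.5, -1.25]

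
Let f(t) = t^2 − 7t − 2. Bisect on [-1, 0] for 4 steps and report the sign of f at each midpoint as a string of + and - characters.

+-++

m = -0.5, f(m) = 1.75 (+); new bracket [-0.5, 0]
m = -0.25, f(m) = -0.1875 (−); new bracket [-0.5, -0.25]
m = -0.375, f(m) = 0.765625 (+); new bracket [-0.375, -0.25]
m = -0.3125, f(m) = 0.2852 (+); new bracket [-0.3125, -0.25]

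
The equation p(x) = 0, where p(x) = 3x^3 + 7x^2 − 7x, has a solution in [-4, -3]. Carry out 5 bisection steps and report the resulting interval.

[-3.09375, -3.0625]

midpoint -3.5: p = -18.375 < 0 → [-3.5, -3]
midpoint -3.25: p = -6.296875 < 0 → [-3.25, -3]
midpoint -3.125: p = -1.318359 < 0 → [-3.125, -3]
midpoint -3.0625: p = 0.9211 > 0 → [-3.125, -3.0625]
midpoint -3.09375: p = -0.1783 < 0 → [-3.09375, -3.0625]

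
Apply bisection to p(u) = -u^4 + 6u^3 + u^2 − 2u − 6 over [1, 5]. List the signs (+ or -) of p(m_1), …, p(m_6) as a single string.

m = 3, p(m) = 78 (+); new bracket [1, 3]
m = 2, p(m) = 26 (+); new bracket [1, 2]
m = 1.5, p(m) = 8.4375 (+); new bracket [1, 1.5]
m = 1.25, p(m) = 2.3398 (+); new bracket [1, 1.25]
m = 1.125, p(m) = -0.0432 (−); new bracket [1.125, 1.25]
m = 1.1875, p(m) = 1.094 (+); new bracket [1.125, 1.1875]

++++-+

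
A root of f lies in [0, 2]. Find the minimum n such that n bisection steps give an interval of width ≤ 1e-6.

Width after n steps is 2/2^n. Need 2^n ≥ 2/1e-6 = 2000000.
2^20 = 1048576 < 2000000 ≤ 2^21 = 2097152, so n = 21.

21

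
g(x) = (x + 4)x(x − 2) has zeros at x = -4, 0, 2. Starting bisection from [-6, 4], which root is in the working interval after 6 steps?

x = -1 gives g = 9, positive; keep [-6, -1]
x = -3.5 gives g = 9.625, positive; keep [-6, -3.5]
x = -4.75 gives g = -24.046875, negative; keep [-4.75, -3.5]
x = -4.125 gives g = -3.1582, negative; keep [-4.125, -3.5]
x = -3.8125 gives g = 4.155, positive; keep [-4.125, -3.8125]
x = -3.96875 gives g = 0.7403, positive; keep [-4.125, -3.96875]

-4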